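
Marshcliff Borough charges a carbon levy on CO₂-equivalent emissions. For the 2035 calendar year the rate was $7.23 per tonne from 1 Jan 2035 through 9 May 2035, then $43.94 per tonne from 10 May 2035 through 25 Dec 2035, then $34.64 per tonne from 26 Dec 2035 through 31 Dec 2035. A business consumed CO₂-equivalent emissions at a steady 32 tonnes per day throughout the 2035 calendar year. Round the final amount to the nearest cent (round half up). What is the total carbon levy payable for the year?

1 Jan – 9 May 2035: 129 days × 32 tonnes/day = 4,128 tonnes at $7.23/tonne → $29,845.44
10 May – 25 Dec 2035: 230 days × 32 tonnes/day = 7,360 tonnes at $43.94/tonne → $323,398.40
26 Dec – 31 Dec 2035: 6 days × 32 tonnes/day = 192 tonnes at $34.64/tonne → $6,650.88

$359,894.72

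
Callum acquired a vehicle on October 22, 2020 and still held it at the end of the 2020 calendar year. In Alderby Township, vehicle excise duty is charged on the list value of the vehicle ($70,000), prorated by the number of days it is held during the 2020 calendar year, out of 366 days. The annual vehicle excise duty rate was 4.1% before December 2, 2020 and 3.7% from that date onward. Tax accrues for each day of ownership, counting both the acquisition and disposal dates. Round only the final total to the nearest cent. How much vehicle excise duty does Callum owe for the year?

$533.80

October 22 – December 1, 2020: 41 days at 4.1% → $70,000 × 4.1% × 41/366 = $321.5027
December 2 – December 31, 2020: 30 days at 3.7% → $70,000 × 3.7% × 30/366 = $212.2951
Total = $533.7978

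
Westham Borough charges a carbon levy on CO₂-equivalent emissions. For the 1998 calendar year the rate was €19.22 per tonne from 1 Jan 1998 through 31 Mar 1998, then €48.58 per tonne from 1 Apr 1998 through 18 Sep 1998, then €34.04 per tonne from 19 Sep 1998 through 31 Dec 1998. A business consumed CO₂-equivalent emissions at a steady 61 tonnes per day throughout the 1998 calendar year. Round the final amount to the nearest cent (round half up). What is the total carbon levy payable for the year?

1 Jan – 31 Mar 1998: 90 days × 61 tonnes/day = 5,490 tonnes at €19.22/tonne → €105517.80
1 Apr – 18 Sep 1998: 171 days × 61 tonnes/day = 10,431 tonnes at €48.58/tonne → €506737.98
19 Sep – 31 Dec 1998: 104 days × 61 tonnes/day = 6,344 tonnes at €34.04/tonne → €215949.76

€828205.54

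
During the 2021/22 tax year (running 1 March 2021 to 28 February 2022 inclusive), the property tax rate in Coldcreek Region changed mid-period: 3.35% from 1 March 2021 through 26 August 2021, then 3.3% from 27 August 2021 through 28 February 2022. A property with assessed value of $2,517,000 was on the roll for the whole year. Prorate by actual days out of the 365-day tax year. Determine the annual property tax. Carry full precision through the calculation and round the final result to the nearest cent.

$83,678.18

1 March – 26 August 2021: 179 days at 3.35% → $2,517,000 × 3.35% × 179/365 = $41,351.2068
27 August 2021 – 28 February 2022: 186 days at 3.3% → $2,517,000 × 3.3% × 186/365 = $42,326.9753
Total = $83,678.1822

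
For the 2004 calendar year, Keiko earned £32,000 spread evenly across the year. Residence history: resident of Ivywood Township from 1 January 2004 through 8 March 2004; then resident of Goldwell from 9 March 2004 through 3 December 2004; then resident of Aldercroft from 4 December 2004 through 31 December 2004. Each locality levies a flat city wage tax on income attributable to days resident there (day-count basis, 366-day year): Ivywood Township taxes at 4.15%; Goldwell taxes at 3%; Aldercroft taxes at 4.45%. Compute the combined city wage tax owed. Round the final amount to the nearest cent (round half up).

Ivywood Township, 1 January – 8 March 2004: 68 days → £32,000 × 4.15% × 68/366 = £246.7322
Goldwell, 9 March – 3 December 2004: 270 days → £32,000 × 3% × 270/366 = £708.1967
Aldercroft, 4 December – 31 December 2004: 28 days → £32,000 × 4.45% × 28/366 = £108.9399
Total = £1,063.8689

£1,063.87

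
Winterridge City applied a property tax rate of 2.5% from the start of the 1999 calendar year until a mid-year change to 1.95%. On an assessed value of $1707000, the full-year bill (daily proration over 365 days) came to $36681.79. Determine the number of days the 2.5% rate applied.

132 days

Let d = days at the first rate; then 365 − d days at the second rate.
$1707000 × [2.5%·d + 1.95%·(365−d)] / 365 = $36681.79
Solving gives d = 132, so the new rate took effect on 13 May 1999.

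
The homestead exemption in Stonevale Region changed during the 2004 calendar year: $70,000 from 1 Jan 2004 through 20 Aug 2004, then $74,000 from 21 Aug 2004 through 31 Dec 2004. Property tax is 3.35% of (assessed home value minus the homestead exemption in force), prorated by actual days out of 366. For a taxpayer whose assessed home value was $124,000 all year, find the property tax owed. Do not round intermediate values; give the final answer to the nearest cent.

$1,760.31

1 Jan – 20 Aug 2004: 233 days, exemption $70,000 → ($124,000 − $70,000) × 3.35% × 233/366 = $1,151.6311
21 Aug – 31 Dec 2004: 133 days, exemption $74,000 → ($124,000 − $74,000) × 3.35% × 133/366 = $608.6749
Total = $1,760.3060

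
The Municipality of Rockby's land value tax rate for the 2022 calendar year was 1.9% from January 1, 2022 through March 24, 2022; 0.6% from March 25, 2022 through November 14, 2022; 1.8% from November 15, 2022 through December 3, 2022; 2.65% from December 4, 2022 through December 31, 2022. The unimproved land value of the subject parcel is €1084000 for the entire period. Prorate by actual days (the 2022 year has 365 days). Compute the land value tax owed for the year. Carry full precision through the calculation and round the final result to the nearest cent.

January 1 – March 24, 2022: 83 days at 1.9% → €1084000 × 1.9% × 83/365 = €4683.4740
March 25 – November 14, 2022: 235 days at 0.6% → €1084000 × 0.6% × 235/365 = €4187.5068
November 15 – December 3, 2022: 19 days at 1.8% → €1084000 × 1.8% × 19/365 = €1015.6932
December 4 – December 31, 2022: 28 days at 2.65% → €1084000 × 2.65% × 28/365 = €2203.6384
Total = €12090.3123

€12090.31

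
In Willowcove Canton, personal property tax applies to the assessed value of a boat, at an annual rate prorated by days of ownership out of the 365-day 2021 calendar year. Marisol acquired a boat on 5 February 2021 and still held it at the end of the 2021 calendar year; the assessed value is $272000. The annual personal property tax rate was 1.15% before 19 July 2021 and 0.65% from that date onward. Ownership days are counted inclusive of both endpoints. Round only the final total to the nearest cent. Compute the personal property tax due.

5 February – 18 July 2021: 164 days at 1.15% → $272000 × 1.15% × 164/365 = $1405.4575
19 July – 31 December 2021: 166 days at 0.65% → $272000 × 0.65% × 166/365 = $804.0767
Total = $2209.5342

$2209.53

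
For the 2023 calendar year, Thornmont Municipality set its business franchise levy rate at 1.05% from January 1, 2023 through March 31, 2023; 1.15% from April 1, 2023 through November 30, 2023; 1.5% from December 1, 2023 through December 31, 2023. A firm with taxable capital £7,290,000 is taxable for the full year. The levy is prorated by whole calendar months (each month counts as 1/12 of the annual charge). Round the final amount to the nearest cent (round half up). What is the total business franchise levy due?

January 1 – March 31, 2023: 3 months at 1.05% → £7,290,000 × 1.05% × 3/12 = £19,136.2500
April 1 – November 30, 2023: 8 months at 1.15% → £7,290,000 × 1.15% × 8/12 = £55,890.0000
December 1 – December 31, 2023: 1 month at 1.5% → £7,290,000 × 1.5% × 1/12 = £9,112.5000
Total = £84,138.7500

£84,138.75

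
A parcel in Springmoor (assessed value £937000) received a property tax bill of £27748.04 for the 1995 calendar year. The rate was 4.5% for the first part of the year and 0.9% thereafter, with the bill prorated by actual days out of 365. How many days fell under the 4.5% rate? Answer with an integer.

209 days

Let d = days at the first rate; then 365 − d days at the second rate.
£937000 × [4.5%·d + 0.9%·(365−d)] / 365 = £27748.04
Solving gives d = 209, so the new rate took effect on 29 July 1995.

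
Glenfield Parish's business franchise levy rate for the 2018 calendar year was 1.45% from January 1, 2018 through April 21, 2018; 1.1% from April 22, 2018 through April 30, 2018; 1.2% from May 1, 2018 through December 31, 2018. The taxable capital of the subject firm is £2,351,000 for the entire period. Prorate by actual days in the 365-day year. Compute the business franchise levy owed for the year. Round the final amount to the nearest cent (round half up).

January 1 – April 21, 2018: 111 days at 1.45% → £2,351,000 × 1.45% × 111/365 = £10,366.9438
April 22 – April 30, 2018: 9 days at 1.1% → £2,351,000 × 1.1% × 9/365 = £637.6685
May 1 – December 31, 2018: 245 days at 1.2% → £2,351,000 × 1.2% × 245/365 = £18,936.8219
Total = £29,941.4342

£29,941.43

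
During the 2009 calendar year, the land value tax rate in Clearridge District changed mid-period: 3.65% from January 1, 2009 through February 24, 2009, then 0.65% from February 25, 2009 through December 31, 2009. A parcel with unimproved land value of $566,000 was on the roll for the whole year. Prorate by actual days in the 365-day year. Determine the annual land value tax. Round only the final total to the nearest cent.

January 1 – February 24, 2009: 55 days at 3.65% → $566,000 × 3.65% × 55/365 = $3,113.0000
February 25 – December 31, 2009: 310 days at 0.65% → $566,000 × 0.65% × 310/365 = $3,124.6301
Total = $6,237.6301

$6,237.63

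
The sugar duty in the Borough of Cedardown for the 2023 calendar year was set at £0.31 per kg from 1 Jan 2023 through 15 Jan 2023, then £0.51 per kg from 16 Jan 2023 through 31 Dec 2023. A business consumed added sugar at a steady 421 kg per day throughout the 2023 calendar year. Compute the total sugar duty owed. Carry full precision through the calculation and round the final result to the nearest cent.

£77,106.15

1 Jan – 15 Jan 2023: 15 days × 421 kg/day = 6,315 kg at £0.31/kg → £1,957.65
16 Jan – 31 Dec 2023: 350 days × 421 kg/day = 147,350 kg at £0.51/kg → £75,148.50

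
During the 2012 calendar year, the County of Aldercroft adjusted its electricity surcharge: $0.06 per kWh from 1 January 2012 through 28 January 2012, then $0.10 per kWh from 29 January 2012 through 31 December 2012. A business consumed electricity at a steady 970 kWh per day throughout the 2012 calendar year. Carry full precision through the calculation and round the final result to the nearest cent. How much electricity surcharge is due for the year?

$34,415.60

1 January – 28 January 2012: 28 days × 970 kWh/day = 27,160 kWh at $0.06/kWh → $1,629.60
29 January – 31 December 2012: 338 days × 970 kWh/day = 327,860 kWh at $0.10/kWh → $32,786.00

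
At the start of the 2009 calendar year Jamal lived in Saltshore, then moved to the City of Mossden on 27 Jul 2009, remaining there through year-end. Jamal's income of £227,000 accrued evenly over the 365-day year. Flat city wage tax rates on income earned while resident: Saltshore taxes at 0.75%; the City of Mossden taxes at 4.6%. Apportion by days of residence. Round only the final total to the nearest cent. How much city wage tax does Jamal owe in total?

Saltshore, 1 Jan – 26 Jul 2009: 207 days → £227,000 × 0.75% × 207/365 = £965.5274
The City of Mossden, 27 Jul – 31 Dec 2009: 158 days → £227,000 × 4.6% × 158/365 = £4,520.0986
Total = £5,485.6260

£5,485.63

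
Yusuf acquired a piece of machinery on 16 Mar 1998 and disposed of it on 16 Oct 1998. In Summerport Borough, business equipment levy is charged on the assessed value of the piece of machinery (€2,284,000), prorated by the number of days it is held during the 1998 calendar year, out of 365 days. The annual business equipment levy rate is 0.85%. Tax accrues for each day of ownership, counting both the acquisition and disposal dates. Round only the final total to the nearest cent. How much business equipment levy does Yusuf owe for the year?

Days held (16 Mar – 16 Oct 1998): 215 out of 365
Tax = €2,284,000 × 0.85% × 215/365 = €11,435.6438

€11,435.64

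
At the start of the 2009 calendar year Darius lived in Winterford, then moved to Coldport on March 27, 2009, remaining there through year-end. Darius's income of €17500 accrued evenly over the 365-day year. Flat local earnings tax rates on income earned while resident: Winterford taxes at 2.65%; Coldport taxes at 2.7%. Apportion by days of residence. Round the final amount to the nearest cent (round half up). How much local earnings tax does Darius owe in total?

Winterford, January 1 – March 26, 2009: 85 days → €17500 × 2.65% × 85/365 = €107.9966
Coldport, March 27 – December 31, 2009: 280 days → €17500 × 2.7% × 280/365 = €362.4658
Total = €470.4623

€470.46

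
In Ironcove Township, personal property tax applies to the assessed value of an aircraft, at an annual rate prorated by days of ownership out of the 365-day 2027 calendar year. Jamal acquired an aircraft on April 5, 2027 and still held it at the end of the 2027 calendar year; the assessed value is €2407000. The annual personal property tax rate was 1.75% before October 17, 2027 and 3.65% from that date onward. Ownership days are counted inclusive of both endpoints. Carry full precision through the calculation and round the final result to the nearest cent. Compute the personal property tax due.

€40797.00

April 5 – October 16, 2027: 195 days at 1.75% → €2407000 × 1.75% × 195/365 = €22503.8014
October 17 – December 31, 2027: 76 days at 3.65% → €2407000 × 3.65% × 76/365 = €18293.2000
Total = €40797.0014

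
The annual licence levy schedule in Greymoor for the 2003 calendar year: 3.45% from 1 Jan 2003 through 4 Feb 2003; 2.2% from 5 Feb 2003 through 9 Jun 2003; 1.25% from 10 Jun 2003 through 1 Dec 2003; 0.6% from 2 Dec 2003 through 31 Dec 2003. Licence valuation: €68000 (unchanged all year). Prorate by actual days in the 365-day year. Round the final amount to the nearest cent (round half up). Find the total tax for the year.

1 Jan – 4 Feb 2003: 35 days at 3.45% → €68000 × 3.45% × 35/365 = €224.9589
5 Feb – 9 Jun 2003: 125 days at 2.2% → €68000 × 2.2% × 125/365 = €512.3288
10 Jun – 1 Dec 2003: 175 days at 1.25% → €68000 × 1.25% × 175/365 = €407.5342
2 Dec – 31 Dec 2003: 30 days at 0.6% → €68000 × 0.6% × 30/365 = €33.5342
Total = €1178.3562

€1178.36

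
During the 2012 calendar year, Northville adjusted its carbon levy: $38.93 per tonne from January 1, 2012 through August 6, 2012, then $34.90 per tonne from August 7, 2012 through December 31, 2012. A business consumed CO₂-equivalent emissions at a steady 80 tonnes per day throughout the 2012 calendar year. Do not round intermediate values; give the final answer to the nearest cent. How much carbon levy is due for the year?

January 1 – August 6, 2012: 219 days × 80 tonnes/day = 17,520 tonnes at $38.93/tonne → $682053.60
August 7 – December 31, 2012: 147 days × 80 tonnes/day = 11,760 tonnes at $34.90/tonne → $410424.00

$1092477.60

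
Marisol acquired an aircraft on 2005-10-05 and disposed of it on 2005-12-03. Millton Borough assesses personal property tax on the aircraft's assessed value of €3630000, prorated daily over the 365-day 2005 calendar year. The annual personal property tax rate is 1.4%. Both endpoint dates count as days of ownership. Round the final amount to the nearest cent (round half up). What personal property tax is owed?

Days held (2005-10-05 to 2005-12-03): 60 out of 365
Tax = €3630000 × 1.4% × 60/365 = €8353.9726

€8353.97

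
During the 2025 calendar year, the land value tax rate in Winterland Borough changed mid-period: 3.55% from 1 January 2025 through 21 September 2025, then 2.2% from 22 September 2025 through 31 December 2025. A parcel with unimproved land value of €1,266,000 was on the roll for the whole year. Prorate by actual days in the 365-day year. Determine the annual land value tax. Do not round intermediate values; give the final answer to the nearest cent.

€40,213.71

1 January – 21 September 2025: 264 days at 3.55% → €1,266,000 × 3.55% × 264/365 = €32,506.7178
22 September – 31 December 2025: 101 days at 2.2% → €1,266,000 × 2.2% × 101/365 = €7,706.9918
Total = €40,213.7096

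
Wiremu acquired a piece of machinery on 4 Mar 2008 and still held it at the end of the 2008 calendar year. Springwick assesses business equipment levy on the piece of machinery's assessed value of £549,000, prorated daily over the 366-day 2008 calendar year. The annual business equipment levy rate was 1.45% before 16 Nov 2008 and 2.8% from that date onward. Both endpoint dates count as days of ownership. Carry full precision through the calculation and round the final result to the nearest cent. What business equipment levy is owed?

£7,521.75

4 Mar – 15 Nov 2008: 257 days at 1.45% → £549,000 × 1.45% × 257/366 = £5,589.7500
16 Nov – 31 Dec 2008: 46 days at 2.8% → £549,000 × 2.8% × 46/366 = £1,932.0000
Total = £7,521.7500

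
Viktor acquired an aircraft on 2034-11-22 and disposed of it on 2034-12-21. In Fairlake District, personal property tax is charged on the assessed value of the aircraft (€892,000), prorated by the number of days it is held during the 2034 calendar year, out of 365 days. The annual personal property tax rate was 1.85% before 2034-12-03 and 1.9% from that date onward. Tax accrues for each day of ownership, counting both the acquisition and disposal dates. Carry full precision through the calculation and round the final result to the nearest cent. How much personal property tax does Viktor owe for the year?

2034-11-22 to 2034-12-02: 11 days at 1.85% → €892,000 × 1.85% × 11/365 = €497.3205
2034-12-03 to 2034-12-21: 19 days at 1.9% → €892,000 × 1.9% × 19/365 = €882.2247
Total = €1,379.5452

€1,379.55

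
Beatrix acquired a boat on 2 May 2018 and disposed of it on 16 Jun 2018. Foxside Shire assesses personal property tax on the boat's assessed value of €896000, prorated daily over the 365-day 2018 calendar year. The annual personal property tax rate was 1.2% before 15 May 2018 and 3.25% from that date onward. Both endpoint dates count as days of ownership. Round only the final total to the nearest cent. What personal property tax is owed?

2 May – 14 May 2018: 13 days at 1.2% → €896000 × 1.2% × 13/365 = €382.9479
15 May – 16 Jun 2018: 33 days at 3.25% → €896000 × 3.25% × 33/365 = €2632.7671
Total = €3015.7151

€3015.72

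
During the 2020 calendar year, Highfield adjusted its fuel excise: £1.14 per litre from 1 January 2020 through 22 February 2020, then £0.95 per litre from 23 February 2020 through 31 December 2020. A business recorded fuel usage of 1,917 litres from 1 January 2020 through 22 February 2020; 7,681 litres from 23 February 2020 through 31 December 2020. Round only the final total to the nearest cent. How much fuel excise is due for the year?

£9,482.33

1 January – 22 February 2020: 1,917 litres at £1.14/litre → £2,185.38
23 February – 31 December 2020: 7,681 litres at £0.95/litre → £7,296.95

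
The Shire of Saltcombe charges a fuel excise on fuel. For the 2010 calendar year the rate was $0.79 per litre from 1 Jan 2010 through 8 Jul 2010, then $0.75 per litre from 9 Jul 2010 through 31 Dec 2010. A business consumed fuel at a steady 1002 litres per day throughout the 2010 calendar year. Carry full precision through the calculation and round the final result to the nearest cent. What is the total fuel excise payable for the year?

$281,872.62

1 Jan – 8 Jul 2010: 189 days × 1002 litres/day = 189,378 litres at $0.79/litre → $149,608.62
9 Jul – 31 Dec 2010: 176 days × 1002 litres/day = 176,352 litres at $0.75/litre → $132,264.00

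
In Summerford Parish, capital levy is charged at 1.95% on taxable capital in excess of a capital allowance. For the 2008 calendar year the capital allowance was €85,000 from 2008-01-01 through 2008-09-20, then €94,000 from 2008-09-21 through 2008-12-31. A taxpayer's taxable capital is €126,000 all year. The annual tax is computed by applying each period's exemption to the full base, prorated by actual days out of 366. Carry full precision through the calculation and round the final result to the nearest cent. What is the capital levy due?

€750.59

2008-01-01 to 2008-09-20: 264 days, exemption €85,000 → (€126,000 − €85,000) × 1.95% × 264/366 = €576.6885
2008-09-21 to 2008-12-31: 102 days, exemption €94,000 → (€126,000 − €94,000) × 1.95% × 102/366 = €173.9016
Total = €750.5902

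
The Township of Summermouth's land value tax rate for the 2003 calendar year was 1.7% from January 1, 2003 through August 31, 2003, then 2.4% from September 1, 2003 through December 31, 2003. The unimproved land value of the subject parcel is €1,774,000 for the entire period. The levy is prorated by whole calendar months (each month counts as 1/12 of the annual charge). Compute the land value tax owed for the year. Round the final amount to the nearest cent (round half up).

€34,297.33

January 1 – August 31, 2003: 8 months at 1.7% → €1,774,000 × 1.7% × 8/12 = €20,105.3333
September 1 – December 31, 2003: 4 months at 2.4% → €1,774,000 × 2.4% × 4/12 = €14,192.0000
Total = €34,297.3333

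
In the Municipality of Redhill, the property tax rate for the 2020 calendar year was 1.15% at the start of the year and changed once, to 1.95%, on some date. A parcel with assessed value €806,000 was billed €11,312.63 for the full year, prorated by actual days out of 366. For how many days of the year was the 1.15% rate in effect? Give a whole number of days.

250 days

Let d = days at the first rate; then 366 − d days at the second rate.
€806,000 × [1.15%·d + 1.95%·(366−d)] / 366 = €11,312.63
Solving gives d = 250, so the new rate took effect on September 7, 2020.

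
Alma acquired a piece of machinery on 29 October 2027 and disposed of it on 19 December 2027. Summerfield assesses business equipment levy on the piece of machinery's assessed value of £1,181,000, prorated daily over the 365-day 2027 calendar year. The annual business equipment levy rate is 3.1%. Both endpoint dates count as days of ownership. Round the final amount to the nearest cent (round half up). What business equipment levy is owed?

Days held (29 October – 19 December 2027): 52 out of 365
Tax = £1,181,000 × 3.1% × 52/365 = £5,215.8137

£5,215.81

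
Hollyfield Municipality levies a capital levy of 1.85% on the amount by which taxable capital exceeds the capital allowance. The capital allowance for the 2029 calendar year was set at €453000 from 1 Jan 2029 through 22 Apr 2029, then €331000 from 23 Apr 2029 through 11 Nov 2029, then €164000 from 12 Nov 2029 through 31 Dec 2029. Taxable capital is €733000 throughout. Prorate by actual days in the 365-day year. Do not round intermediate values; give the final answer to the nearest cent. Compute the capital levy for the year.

€7167.66

1 Jan – 22 Apr 2029: 112 days, exemption €453000 → (€733000 − €453000) × 1.85% × 112/365 = €1589.4795
23 Apr – 11 Nov 2029: 203 days, exemption €331000 → (€733000 − €331000) × 1.85% × 203/365 = €4136.1945
12 Nov – 31 Dec 2029: 50 days, exemption €164000 → (€733000 − €164000) × 1.85% × 50/365 = €1441.9863
Total = €7167.6603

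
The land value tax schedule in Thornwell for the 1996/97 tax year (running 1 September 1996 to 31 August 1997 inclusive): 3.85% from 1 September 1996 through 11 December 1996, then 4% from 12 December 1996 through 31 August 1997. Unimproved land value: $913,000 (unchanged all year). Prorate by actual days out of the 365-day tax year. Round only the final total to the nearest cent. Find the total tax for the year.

1 September – 11 December 1996: 102 days at 3.85% → $913,000 × 3.85% × 102/365 = $9,822.8795
12 December 1996 – 31 August 1997: 263 days at 4% → $913,000 × 4% × 263/365 = $26,314.4110
Total = $36,137.2904

$36,137.29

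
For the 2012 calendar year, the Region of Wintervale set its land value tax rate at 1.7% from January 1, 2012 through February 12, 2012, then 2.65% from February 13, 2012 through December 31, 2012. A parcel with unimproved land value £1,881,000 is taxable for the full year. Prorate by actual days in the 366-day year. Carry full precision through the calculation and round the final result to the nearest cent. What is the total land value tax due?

January 1 – February 12, 2012: 43 days at 1.7% → £1,881,000 × 1.7% × 43/366 = £3,756.8607
February 13 – December 31, 2012: 323 days at 2.65% → £1,881,000 × 2.65% × 323/366 = £43,990.2172
Total = £47,747.0779

£47,747.08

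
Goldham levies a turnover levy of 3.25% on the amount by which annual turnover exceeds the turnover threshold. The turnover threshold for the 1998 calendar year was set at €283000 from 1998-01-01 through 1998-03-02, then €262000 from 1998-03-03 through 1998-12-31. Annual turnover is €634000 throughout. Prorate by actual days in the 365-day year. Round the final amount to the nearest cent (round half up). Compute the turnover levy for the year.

€11975.94

1998-01-01 to 1998-03-02: 61 days, exemption €283000 → (€634000 − €283000) × 3.25% × 61/365 = €1906.4589
1998-03-03 to 1998-12-31: 304 days, exemption €262000 → (€634000 − €262000) × 3.25% × 304/365 = €10069.4795
Total = €11975.9384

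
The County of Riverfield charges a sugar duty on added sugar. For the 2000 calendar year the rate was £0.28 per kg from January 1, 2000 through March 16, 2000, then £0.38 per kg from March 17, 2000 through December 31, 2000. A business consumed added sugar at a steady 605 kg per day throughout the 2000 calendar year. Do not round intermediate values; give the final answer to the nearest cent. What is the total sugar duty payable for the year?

£79545.40

January 1 – March 16, 2000: 76 days × 605 kg/day = 45,980 kg at £0.28/kg → £12874.40
March 17 – December 31, 2000: 290 days × 605 kg/day = 175,450 kg at £0.38/kg → £66671.00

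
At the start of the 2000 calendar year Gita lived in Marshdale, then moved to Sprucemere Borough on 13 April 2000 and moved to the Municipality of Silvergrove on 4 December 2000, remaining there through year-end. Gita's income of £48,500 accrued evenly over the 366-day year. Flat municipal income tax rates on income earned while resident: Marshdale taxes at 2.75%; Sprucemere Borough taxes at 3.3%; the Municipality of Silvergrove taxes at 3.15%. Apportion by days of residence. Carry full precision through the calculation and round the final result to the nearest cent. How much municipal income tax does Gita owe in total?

£1,519.87

Marshdale, 1 January – 12 April 2000: 103 days → £48,500 × 2.75% × 103/366 = £375.3449
Sprucemere Borough, 13 April – 3 December 2000: 235 days → £48,500 × 3.3% × 235/366 = £1,027.6434
The Municipality of Silvergrove, 4 December – 31 December 2000: 28 days → £48,500 × 3.15% × 28/366 = £116.8770
Total = £1,519.8654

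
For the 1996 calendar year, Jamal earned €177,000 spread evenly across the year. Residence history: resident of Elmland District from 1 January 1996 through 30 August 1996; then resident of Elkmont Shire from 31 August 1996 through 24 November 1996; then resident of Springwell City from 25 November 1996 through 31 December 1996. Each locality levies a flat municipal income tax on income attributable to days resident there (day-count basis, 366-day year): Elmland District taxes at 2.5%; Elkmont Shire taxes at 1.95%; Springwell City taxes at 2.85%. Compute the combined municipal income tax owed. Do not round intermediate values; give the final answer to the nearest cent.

€4,258.88

Elmland District, 1 January – 30 August 1996: 243 days → €177,000 × 2.5% × 243/366 = €2,937.9098
Elkmont Shire, 31 August – 24 November 1996: 86 days → €177,000 × 1.95% × 86/366 = €811.0082
Springwell City, 25 November – 31 December 1996: 37 days → €177,000 × 2.85% × 37/366 = €509.9631
Total = €4,258.8811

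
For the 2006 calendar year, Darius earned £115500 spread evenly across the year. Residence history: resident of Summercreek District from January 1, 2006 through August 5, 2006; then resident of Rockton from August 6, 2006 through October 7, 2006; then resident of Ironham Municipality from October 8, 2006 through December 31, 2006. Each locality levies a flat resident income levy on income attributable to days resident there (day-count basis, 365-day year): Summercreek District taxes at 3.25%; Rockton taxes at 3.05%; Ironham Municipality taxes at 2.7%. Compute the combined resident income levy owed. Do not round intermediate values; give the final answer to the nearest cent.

Summercreek District, January 1 – August 5, 2006: 217 days → £115500 × 3.25% × 217/365 = £2231.6815
Rockton, August 6 – October 7, 2006: 63 days → £115500 × 3.05% × 63/365 = £608.0363
Ironham Municipality, October 8 – December 31, 2006: 85 days → £115500 × 2.7% × 85/365 = £726.2260
Total = £3565.9438

£3565.94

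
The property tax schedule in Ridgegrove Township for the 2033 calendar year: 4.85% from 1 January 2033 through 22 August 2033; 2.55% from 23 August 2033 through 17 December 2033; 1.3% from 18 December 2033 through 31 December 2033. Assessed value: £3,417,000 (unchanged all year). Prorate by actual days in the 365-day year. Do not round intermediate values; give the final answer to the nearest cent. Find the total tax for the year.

£135,879.58

1 January – 22 August 2033: 234 days at 4.85% → £3,417,000 × 4.85% × 234/365 = £106,245.2959
23 August – 17 December 2033: 117 days at 2.55% → £3,417,000 × 2.55% × 117/365 = £27,930.4644
18 December – 31 December 2033: 14 days at 1.3% → £3,417,000 × 1.3% × 14/365 = £1,703.8192
Total = £135,879.5795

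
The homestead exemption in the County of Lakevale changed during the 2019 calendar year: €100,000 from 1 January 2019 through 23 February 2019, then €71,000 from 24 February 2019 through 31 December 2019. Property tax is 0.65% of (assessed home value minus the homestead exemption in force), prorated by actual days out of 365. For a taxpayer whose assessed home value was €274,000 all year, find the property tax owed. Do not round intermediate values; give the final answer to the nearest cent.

1 January – 23 February 2019: 54 days, exemption €100,000 → (€274,000 − €100,000) × 0.65% × 54/365 = €167.3260
24 February – 31 December 2019: 311 days, exemption €71,000 → (€274,000 − €71,000) × 0.65% × 311/365 = €1,124.2863
Total = €1,291.6123

€1,291.61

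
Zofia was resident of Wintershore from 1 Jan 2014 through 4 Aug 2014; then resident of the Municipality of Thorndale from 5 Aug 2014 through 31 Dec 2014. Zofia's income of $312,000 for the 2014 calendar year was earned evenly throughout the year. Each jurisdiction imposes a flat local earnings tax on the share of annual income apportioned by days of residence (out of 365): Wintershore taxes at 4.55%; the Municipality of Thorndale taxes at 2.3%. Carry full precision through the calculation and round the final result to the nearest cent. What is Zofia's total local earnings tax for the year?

$11,330.30

Wintershore, 1 Jan – 4 Aug 2014: 216 days → $312,000 × 4.55% × 216/365 = $8,400.9205
The Municipality of Thorndale, 5 Aug – 31 Dec 2014: 149 days → $312,000 × 2.3% × 149/365 = $2,929.3808
Total = $11,330.3014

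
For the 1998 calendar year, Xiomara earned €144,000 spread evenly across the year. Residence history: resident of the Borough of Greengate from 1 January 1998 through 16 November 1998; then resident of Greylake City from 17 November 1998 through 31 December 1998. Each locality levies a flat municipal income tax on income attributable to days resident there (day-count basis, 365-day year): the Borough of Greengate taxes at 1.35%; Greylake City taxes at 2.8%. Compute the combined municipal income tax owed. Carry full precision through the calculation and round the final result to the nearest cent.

The Borough of Greengate, 1 January – 16 November 1998: 320 days → €144,000 × 1.35% × 320/365 = €1,704.3288
Greylake City, 17 November – 31 December 1998: 45 days → €144,000 × 2.8% × 45/365 = €497.0959
Total = €2,201.4247

€2,201.42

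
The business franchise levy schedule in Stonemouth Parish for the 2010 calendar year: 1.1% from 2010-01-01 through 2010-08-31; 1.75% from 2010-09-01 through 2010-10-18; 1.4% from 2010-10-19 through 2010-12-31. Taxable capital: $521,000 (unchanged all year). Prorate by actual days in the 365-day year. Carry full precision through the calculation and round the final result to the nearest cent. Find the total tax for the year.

2010-01-01 to 2010-08-31: 243 days at 1.1% → $521,000 × 1.1% × 243/365 = $3,815.4329
2010-09-01 to 2010-10-18: 48 days at 1.75% → $521,000 × 1.75% × 48/365 = $1,199.0137
2010-10-19 to 2010-12-31: 74 days at 1.4% → $521,000 × 1.4% × 74/365 = $1,478.7836
Total = $6,493.2301

$6,493.23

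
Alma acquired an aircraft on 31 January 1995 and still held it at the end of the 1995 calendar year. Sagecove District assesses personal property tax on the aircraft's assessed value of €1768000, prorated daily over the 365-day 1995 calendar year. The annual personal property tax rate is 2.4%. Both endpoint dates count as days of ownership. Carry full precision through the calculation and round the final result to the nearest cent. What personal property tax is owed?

Days held (31 January – 31 December 1995): 335 out of 365
Tax = €1768000 × 2.4% × 335/365 = €38944.4384

€38944.44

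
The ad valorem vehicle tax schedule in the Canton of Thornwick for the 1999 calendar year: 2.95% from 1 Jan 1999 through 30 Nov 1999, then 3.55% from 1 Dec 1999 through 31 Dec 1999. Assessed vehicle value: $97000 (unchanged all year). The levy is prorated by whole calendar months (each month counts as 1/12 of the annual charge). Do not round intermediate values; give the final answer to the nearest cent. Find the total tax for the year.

1 Jan – 30 Nov 1999: 11 months at 2.95% → $97000 × 2.95% × 11/12 = $2623.0417
1 Dec – 31 Dec 1999: 1 month at 3.55% → $97000 × 3.55% × 1/12 = $286.9583
Total = $2910.0000

$2910.00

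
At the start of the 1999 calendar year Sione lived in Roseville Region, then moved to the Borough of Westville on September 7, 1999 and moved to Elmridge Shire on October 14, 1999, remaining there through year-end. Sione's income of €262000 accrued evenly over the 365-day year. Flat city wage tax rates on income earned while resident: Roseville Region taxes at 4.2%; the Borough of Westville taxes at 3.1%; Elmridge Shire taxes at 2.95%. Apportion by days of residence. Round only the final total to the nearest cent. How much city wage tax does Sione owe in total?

Roseville Region, January 1 – September 6, 1999: 249 days → €262000 × 4.2% × 249/365 = €7506.8384
The Borough of Westville, September 7 – October 13, 1999: 37 days → €262000 × 3.1% × 37/365 = €823.3260
Elmridge Shire, October 14 – December 31, 1999: 79 days → €262000 × 2.95% × 79/365 = €1672.8521
Total = €10003.0164

€10003.02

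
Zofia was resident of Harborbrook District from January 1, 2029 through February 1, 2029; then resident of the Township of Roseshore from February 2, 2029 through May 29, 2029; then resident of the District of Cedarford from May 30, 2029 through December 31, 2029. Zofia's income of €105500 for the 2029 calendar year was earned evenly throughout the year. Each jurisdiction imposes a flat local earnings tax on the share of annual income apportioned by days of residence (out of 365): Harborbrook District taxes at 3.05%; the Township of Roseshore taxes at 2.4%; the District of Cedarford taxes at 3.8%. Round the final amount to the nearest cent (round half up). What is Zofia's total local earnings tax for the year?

€3466.18

Harborbrook District, January 1 – February 1, 2029: 32 days → €105500 × 3.05% × 32/365 = €282.1041
The Township of Roseshore, February 2 – May 29, 2029: 117 days → €105500 × 2.4% × 117/365 = €811.6274
The District of Cedarford, May 30 – December 31, 2029: 216 days → €105500 × 3.8% × 216/365 = €2372.4493
Total = €3466.1808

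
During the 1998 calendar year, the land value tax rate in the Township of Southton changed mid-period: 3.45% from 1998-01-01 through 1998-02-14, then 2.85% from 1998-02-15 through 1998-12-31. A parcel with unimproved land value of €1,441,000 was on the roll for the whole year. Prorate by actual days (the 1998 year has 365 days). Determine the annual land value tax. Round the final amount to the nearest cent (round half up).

€42,134.45

1998-01-01 to 1998-02-14: 45 days at 3.45% → €1,441,000 × 3.45% × 45/365 = €6,129.1849
1998-02-15 to 1998-12-31: 320 days at 2.85% → €1,441,000 × 2.85% × 320/365 = €36,005.2603
Total = €42,134.4452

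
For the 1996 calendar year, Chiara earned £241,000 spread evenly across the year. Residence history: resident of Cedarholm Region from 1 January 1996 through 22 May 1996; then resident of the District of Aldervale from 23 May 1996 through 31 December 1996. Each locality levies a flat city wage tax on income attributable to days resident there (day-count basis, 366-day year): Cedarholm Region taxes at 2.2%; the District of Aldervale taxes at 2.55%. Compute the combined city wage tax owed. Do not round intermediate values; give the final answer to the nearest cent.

£5,815.94

Cedarholm Region, 1 January – 22 May 1996: 143 days → £241,000 × 2.2% × 143/366 = £2,071.5464
The District of Aldervale, 23 May – 31 December 1996: 223 days → £241,000 × 2.55% × 223/366 = £3,744.3893
Total = £5,815.9358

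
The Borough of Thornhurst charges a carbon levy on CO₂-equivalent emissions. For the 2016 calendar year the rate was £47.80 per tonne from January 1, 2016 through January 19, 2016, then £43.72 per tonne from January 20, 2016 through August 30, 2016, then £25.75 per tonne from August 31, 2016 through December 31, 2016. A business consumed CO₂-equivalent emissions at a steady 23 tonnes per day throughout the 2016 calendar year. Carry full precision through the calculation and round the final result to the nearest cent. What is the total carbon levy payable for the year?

January 1 – January 19, 2016: 19 days × 23 tonnes/day = 437 tonnes at £47.80/tonne → £20,888.60
January 20 – August 30, 2016: 224 days × 23 tonnes/day = 5,152 tonnes at £43.72/tonne → £225,245.44
August 31 – December 31, 2016: 123 days × 23 tonnes/day = 2,829 tonnes at £25.75/tonne → £72,846.75

£318,980.79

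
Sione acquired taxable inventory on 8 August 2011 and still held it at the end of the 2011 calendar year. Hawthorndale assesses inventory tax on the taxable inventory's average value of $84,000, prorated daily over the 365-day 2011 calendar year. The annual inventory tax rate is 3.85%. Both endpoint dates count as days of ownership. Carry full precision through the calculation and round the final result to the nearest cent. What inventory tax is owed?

Days held (8 August – 31 December 2011): 146 out of 365
Tax = $84,000 × 3.85% × 146/365 = $1,293.6000

$1,293.60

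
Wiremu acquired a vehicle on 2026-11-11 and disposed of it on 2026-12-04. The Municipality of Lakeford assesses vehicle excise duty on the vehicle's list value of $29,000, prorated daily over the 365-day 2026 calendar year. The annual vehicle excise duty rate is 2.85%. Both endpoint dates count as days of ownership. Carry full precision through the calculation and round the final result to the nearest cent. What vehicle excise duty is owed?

$54.35

Days held (2026-11-11 to 2026-12-04): 24 out of 365
Tax = $29,000 × 2.85% × 24/365 = $54.3452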